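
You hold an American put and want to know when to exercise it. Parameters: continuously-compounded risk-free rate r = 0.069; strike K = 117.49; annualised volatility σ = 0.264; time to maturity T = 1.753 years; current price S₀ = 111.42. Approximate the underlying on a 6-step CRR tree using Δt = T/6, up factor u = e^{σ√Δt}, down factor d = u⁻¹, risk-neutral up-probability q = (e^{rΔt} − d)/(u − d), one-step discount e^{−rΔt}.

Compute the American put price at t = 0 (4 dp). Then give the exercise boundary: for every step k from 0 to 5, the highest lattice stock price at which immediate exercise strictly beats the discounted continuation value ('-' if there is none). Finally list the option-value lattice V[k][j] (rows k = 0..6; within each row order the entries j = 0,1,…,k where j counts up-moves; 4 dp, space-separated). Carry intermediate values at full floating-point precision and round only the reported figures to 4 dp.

price = 13.7898
boundary = - - 83.7562 72.6179 83.7562 96.6029
tree:
13.7898
21.9555 7.2312
33.7338 12.5736 2.8721
44.8721 21.1079 5.6489 0.5726
54.5292 33.7338 10.9587 1.2579 0.0000
62.9020 44.8721 20.8871 2.7633 0.0000 0.0000
70.1613 54.5292 33.7338 6.0700 0.0000 0.0000 0.0000

Δt=0.29217, u=1.15338, d=0.86702, q=0.53550, disc=e^(-rΔt)=0.98004
k=6 terminal: V=max(K-S,0) → 70.1613 54.5292 33.7338 6.0700 0.0000 0.0000 0.0000
k=5: j=0 S=54.5880 intr=62.9020 cont=60.5571 V=62.9020[EX]; j=1 S=72.6179 intr=44.8721 cont=42.5273 V=44.8721[EX]; j=2 S=96.6029 intr=20.8871 cont=18.5423 V=20.8871[EX]; j=3 S=128.5098 intr=0.0000 cont=2.7633 V=2.7633[hold]; j=4 S=170.9553 intr=0.0000 cont=0.0000 V=0.0000[hold]; j=5 S=227.4201 intr=0.0000 cont=0.0000 V=0.0000[hold]  S*(5)=96.6029
k=4: j=0 S=62.9608 intr=54.5292 cont=52.1843 V=54.5292[EX]; j=1 S=83.7562 intr=33.7338 cont=31.3890 V=33.7338[EX]; j=2 S=111.4200 intr=6.0700 cont=10.9587 V=10.9587[hold]; j=3 S=148.2209 intr=0.0000 cont=1.2579 V=1.2579[hold]; j=4 S=197.1768 intr=0.0000 cont=0.0000 V=0.0000[hold]  S*(4)=83.7562
k=3: j=0 S=72.6179 intr=44.8721 cont=42.5273 V=44.8721[EX]; j=1 S=96.6029 intr=20.8871 cont=21.1079 V=21.1079[hold]; j=2 S=128.5098 intr=0.0000 cont=5.6489 V=5.6489[hold]; j=3 S=170.9553 intr=0.0000 cont=0.5726 V=0.5726[hold]  S*(3)=72.6179
k=2: j=0 S=83.7562 intr=33.7338 cont=31.5049 V=33.7338[EX]; j=1 S=111.4200 intr=6.0700 cont=12.5736 V=12.5736[hold]; j=2 S=148.2209 intr=0.0000 cont=2.8721 V=2.8721[hold]  S*(2)=83.7562
k=1: j=0 S=96.6029 intr=20.8871 cont=21.9555 V=21.9555[hold]; j=1 S=128.5098 intr=0.0000 cont=7.2312 V=7.2312[hold]  S*(1)=-
k=0: j=0 S=111.4200 intr=6.0700 cont=13.7898 V=13.7898[hold]  S*(0)=-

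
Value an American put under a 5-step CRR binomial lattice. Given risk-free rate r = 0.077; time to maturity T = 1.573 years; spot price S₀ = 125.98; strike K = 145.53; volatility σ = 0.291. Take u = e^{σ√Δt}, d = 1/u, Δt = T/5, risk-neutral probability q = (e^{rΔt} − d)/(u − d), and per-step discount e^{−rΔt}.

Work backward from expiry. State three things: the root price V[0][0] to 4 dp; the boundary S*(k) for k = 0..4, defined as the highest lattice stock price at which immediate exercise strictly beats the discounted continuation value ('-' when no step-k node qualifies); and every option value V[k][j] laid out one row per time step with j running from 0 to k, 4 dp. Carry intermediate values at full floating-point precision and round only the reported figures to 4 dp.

price = 23.8699
boundary = - 107.0080 90.8931 107.0080 125.9800
tree:
23.8699
38.5220 12.1830
54.6369 22.1539 4.0435
68.3250 38.5220 8.8910 0.0000
79.9517 54.6369 19.5500 0.0000 0.0000
89.8275 68.3250 38.5220 0.0000 0.0000 0.0000

params: Δt=0.31460 u=1.17730 d=0.84940 q=0.53407 e^(-rΔt)=0.97607
t_5 payoffs: 89.8275 68.3250 38.5220 0.0000 0.0000 0.0000
t_4: node(4,0) S=65.5783 payoff=79.9517 vs cont=76.4687 → 79.9517 [stop]  node(4,1) S=90.8931 payoff=54.6369 vs cont=51.1539 → 54.6369 [stop]  node(4,2) S=125.9800 payoff=19.5500 vs cont=17.5191 → 19.5500 [stop]  node(4,3) S=174.6113 payoff=0.0000 vs cont=0.0000 → 0.0000 [wait]  node(4,4) S=242.0155 payoff=0.0000 vs cont=0.0000 → 0.0000 [wait]  ⇒ S*(4)=125.9800
t_3: node(3,0) S=77.2050 payoff=68.3250 vs cont=64.8420 → 68.3250 [stop]  node(3,1) S=107.0080 payoff=38.5220 vs cont=35.0390 → 38.5220 [stop]  node(3,2) S=148.3157 payoff=0.0000 vs cont=8.8910 → 8.8910 [wait]  node(3,3) S=205.5691 payoff=0.0000 vs cont=0.0000 → 0.0000 [wait]  ⇒ S*(3)=107.0080
t_2: node(2,0) S=90.8931 payoff=54.6369 vs cont=51.1539 → 54.6369 [stop]  node(2,1) S=125.9800 payoff=19.5500 vs cont=22.1539 → 22.1539 [wait]  node(2,2) S=174.6113 payoff=0.0000 vs cont=4.0435 → 4.0435 [wait]  ⇒ S*(2)=90.8931
t_1: node(1,0) S=107.0080 payoff=38.5220 vs cont=36.3964 → 38.5220 [stop]  node(1,1) S=148.3157 payoff=0.0000 vs cont=12.1830 → 12.1830 [wait]  ⇒ S*(1)=107.0080
t_0: node(0,0) S=125.9800 payoff=19.5500 vs cont=23.8699 → 23.8699 [wait]  ⇒ S*(0)=-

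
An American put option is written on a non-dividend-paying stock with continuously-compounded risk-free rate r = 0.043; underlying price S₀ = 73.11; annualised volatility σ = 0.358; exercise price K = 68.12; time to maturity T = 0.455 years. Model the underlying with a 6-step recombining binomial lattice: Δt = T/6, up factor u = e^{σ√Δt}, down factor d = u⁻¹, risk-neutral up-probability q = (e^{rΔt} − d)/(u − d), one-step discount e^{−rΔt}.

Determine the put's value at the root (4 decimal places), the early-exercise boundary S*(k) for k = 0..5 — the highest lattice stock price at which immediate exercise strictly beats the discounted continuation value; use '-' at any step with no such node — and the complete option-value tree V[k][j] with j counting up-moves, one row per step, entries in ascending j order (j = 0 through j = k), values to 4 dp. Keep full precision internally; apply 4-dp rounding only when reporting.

Δt=0.07583  u=1.10361  d=0.90612  q=0.49191  discount=0.99674
step 6 (expiry): payoffs max(K−S,0) = 27.6544 18.8348 8.0930 0.0000 0.0000 0.0000 0.0000
step 5: (k=5,j=0): S=44.6582, (K−S)⁺=23.4618, hold=23.2400 ⇒ V=23.4618 exercise | (k=5,j=1): S=54.3915, (K−S)⁺=13.7285, hold=13.5067 ⇒ V=13.7285 exercise | (k=5,j=2): S=66.2463, (K−S)⁺=1.8737, hold=4.0986 ⇒ V=4.0986 continue | (k=5,j=3): S=80.6848, (K−S)⁺=0.0000, hold=0.0000 ⇒ V=0.0000 continue | (k=5,j=4): S=98.2703, (K−S)⁺=0.0000, hold=0.0000 ⇒ V=0.0000 continue | (k=5,j=5): S=119.6885, (K−S)⁺=0.0000, hold=0.0000 ⇒ V=0.0000 continue  boundary S*=54.3915
step 4: (k=4,j=0): S=49.2852, (K−S)⁺=18.8348, hold=18.6131 ⇒ V=18.8348 exercise | (k=4,j=1): S=60.0270, (K−S)⁺=8.0930, hold=8.9621 ⇒ V=8.9621 continue | (k=4,j=2): S=73.1100, (K−S)⁺=0.0000, hold=2.0757 ⇒ V=2.0757 continue | (k=4,j=3): S=89.0445, (K−S)⁺=0.0000, hold=0.0000 ⇒ V=0.0000 continue | (k=4,j=4): S=108.4519, (K−S)⁺=0.0000, hold=0.0000 ⇒ V=0.0000 continue  boundary S*=49.2852
step 3: (k=3,j=0): S=54.3915, (K−S)⁺=13.7285, hold=13.9328 ⇒ V=13.9328 continue | (k=3,j=1): S=66.2463, (K−S)⁺=1.8737, hold=5.5564 ⇒ V=5.5564 continue | (k=3,j=2): S=80.6848, (K−S)⁺=0.0000, hold=1.0512 ⇒ V=1.0512 continue | (k=3,j=3): S=98.2703, (K−S)⁺=0.0000, hold=0.0000 ⇒ V=0.0000 continue  boundary S*=-
step 2: (k=2,j=0): S=60.0270, (K−S)⁺=8.0930, hold=9.7804 ⇒ V=9.7804 continue | (k=2,j=1): S=73.1100, (K−S)⁺=0.0000, hold=3.3294 ⇒ V=3.3294 continue | (k=2,j=2): S=89.0445, (K−S)⁺=0.0000, hold=0.5324 ⇒ V=0.5324 continue  boundary S*=-
step 1: (k=1,j=0): S=66.2463, (K−S)⁺=1.8737, hold=6.5856 ⇒ V=6.5856 continue | (k=1,j=1): S=80.6848, (K−S)⁺=0.0000, hold=1.9471 ⇒ V=1.9471 continue  boundary S*=-
step 0: (k=0,j=0): S=73.1100, (K−S)⁺=0.0000, hold=4.2899 ⇒ V=4.2899 continue  boundary S*=-

price = 4.2899
boundary = - - - - 49.2852 54.3915
tree:
4.2899
6.5856 1.9471
9.7804 3.3294 0.5324
13.9328 5.5564 1.0512 0.0000
18.8348 8.9621 2.0757 0.0000 0.0000
23.4618 13.7285 4.0986 0.0000 0.0000 0.0000
27.6544 18.8348 8.0930 0.0000 0.0000 0.0000 0.0000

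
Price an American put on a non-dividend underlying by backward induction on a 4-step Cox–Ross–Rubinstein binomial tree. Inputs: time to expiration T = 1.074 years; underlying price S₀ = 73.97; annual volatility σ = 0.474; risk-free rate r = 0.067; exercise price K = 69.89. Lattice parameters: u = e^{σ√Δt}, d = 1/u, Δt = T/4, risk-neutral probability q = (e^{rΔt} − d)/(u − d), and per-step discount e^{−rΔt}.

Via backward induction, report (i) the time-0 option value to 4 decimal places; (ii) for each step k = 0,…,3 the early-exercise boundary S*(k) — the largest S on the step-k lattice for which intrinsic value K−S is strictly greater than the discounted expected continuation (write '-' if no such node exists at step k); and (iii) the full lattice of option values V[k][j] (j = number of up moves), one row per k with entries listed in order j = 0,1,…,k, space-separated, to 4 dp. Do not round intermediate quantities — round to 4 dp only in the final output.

Δt=0.26850, u=1.27840, d=0.78223, q=0.47549, disc=e^(-rΔt)=0.98217
k=4 terminal: V=max(K-S,0) → 42.1962 24.6295 0.0000 0.0000 0.0000
k=3: j=0 S=35.4039 intr=34.4861 cont=33.2401 V=34.4861[EX]; j=1 S=57.8612 intr=12.0288 cont=12.6882 V=12.6882[hold]; j=2 S=94.5636 intr=0.0000 cont=0.0000 V=0.0000[hold]; j=3 S=154.5468 intr=0.0000 cont=0.0000 V=0.0000[hold]  S*(3)=35.4039
k=2: j=0 S=45.2605 intr=24.6295 cont=23.6914 V=24.6295[EX]; j=1 S=73.9700 intr=0.0000 cont=6.5364 V=6.5364[hold]; j=2 S=120.8904 intr=0.0000 cont=0.0000 V=0.0000[hold]  S*(2)=45.2605
k=1: j=0 S=57.8612 intr=12.0288 cont=15.7407 V=15.7407[hold]; j=1 S=94.5636 intr=0.0000 cont=3.3673 V=3.3673[hold]  S*(1)=-
k=0: j=0 S=73.9700 intr=0.0000 cont=9.6816 V=9.6816[hold]  S*(0)=-

price = 9.6816
boundary = - - 45.2605 35.4039
tree:
9.6816
15.7407 3.3673
24.6295 6.5364 0.0000
34.4861 12.6882 0.0000 0.0000
42.1962 24.6295 0.0000 0.0000 0.0000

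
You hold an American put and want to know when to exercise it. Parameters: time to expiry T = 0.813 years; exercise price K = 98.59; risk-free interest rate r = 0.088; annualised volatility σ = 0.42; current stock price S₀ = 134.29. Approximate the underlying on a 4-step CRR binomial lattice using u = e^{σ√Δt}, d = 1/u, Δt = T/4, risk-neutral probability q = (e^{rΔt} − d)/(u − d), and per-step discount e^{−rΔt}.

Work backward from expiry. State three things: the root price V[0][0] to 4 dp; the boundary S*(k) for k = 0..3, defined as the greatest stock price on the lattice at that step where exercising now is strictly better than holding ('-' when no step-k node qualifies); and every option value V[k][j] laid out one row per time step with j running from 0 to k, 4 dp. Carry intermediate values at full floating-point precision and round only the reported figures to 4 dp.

Δt=0.20325, u=1.20846, d=0.82750, q=0.50017, disc=e^(-rΔt)=0.98227
k=4 terminal: V=max(K-S,0) → 35.6235 6.6347 0.0000 0.0000 0.0000
k=3: j=0 S=76.0927 intr=22.4973 cont=20.7496 V=22.4973[EX]; j=1 S=111.1246 intr=0.0000 cont=3.2574 V=3.2574[hold]; j=2 S=162.2846 intr=0.0000 cont=0.0000 V=0.0000[hold]; j=3 S=236.9978 intr=0.0000 cont=0.0000 V=0.0000[hold]  S*(3)=76.0927
k=2: j=0 S=91.9553 intr=6.6347 cont=12.6458 V=12.6458[hold]; j=1 S=134.2900 intr=0.0000 cont=1.5993 V=1.5993[hold]; j=2 S=196.1150 intr=0.0000 cont=0.0000 V=0.0000[hold]  S*(2)=-
k=1: j=0 S=111.1246 intr=0.0000 cont=6.9944 V=6.9944[hold]; j=1 S=162.2846 intr=0.0000 cont=0.7852 V=0.7852[hold]  S*(1)=-
k=0: j=0 S=134.2900 intr=0.0000 cont=3.8198 V=3.8198[hold]  S*(0)=-

price = 3.8198
boundary = - - - 76.0927
tree:
3.8198
6.9944 0.7852
12.6458 1.5993 0.0000
22.4973 3.2574 0.0000 0.0000
35.6235 6.6347 0.0000 0.0000 0.0000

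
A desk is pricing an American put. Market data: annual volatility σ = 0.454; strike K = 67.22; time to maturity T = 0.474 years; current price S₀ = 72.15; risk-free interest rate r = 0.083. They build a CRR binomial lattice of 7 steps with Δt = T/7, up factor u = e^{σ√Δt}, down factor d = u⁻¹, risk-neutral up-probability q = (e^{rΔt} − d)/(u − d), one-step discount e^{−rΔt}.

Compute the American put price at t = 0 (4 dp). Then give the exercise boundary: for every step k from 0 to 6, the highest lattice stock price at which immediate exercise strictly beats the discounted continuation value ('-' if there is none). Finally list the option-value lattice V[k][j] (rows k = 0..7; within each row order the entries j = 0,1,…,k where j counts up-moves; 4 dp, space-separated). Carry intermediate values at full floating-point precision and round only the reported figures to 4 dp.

params: Δt=0.06771 u=1.12540 d=0.88857 q=0.49430 e^(-rΔt)=0.99440
t_7 payoffs: 35.6638 27.2532 16.6009 3.1095 0.0000 0.0000 0.0000 0.0000
t_6: node(6,0) S=35.5134 payoff=31.7066 vs cont=31.3299 → 31.7066 [stop]  node(6,1) S=44.9787 payoff=22.2413 vs cont=21.8646 → 22.2413 [stop]  node(6,2) S=56.9668 payoff=10.2532 vs cont=9.8765 → 10.2532 [stop]  node(6,3) S=72.1500 payoff=0.0000 vs cont=1.5637 → 1.5637 [wait]  node(6,4) S=91.3800 payoff=0.0000 vs cont=0.0000 → 0.0000 [wait]  node(6,5) S=115.7354 payoff=0.0000 vs cont=0.0000 → 0.0000 [wait]  node(6,6) S=146.5821 payoff=0.0000 vs cont=0.0000 → 0.0000 [wait]  ⇒ S*(6)=56.9668
t_5: node(5,0) S=39.9668 payoff=27.2532 vs cont=26.8765 → 27.2532 [stop]  node(5,1) S=50.6191 payoff=16.6009 vs cont=16.2242 → 16.6009 [stop]  node(5,2) S=64.1105 payoff=3.1095 vs cont=5.9246 → 5.9246 [wait]  node(5,3) S=81.1977 payoff=0.0000 vs cont=0.7863 → 0.7863 [wait]  node(5,4) S=102.8392 payoff=0.0000 vs cont=0.0000 → 0.0000 [wait]  node(5,5) S=130.2487 payoff=0.0000 vs cont=0.0000 → 0.0000 [wait]  ⇒ S*(5)=50.6191
t_4: node(4,0) S=44.9787 payoff=22.2413 vs cont=21.8646 → 22.2413 [stop]  node(4,1) S=56.9668 payoff=10.2532 vs cont=11.2602 → 11.2602 [wait]  node(4,2) S=72.1500 payoff=0.0000 vs cont=3.3658 → 3.3658 [wait]  node(4,3) S=91.3800 payoff=0.0000 vs cont=0.3954 → 0.3954 [wait]  node(4,4) S=115.7354 payoff=0.0000 vs cont=0.0000 → 0.0000 [wait]  ⇒ S*(4)=44.9787
t_3: node(3,0) S=50.6191 payoff=16.6009 vs cont=16.7192 → 16.7192 [wait]  node(3,1) S=64.1105 payoff=3.1095 vs cont=7.3168 → 7.3168 [wait]  node(3,2) S=81.1977 payoff=0.0000 vs cont=1.8869 → 1.8869 [wait]  node(3,3) S=102.8392 payoff=0.0000 vs cont=0.1988 → 0.1988 [wait]  ⇒ S*(3)=-
t_2: node(2,0) S=56.9668 payoff=10.2532 vs cont=12.0039 → 12.0039 [wait]  node(2,1) S=72.1500 payoff=0.0000 vs cont=4.6069 → 4.6069 [wait]  node(2,2) S=91.3800 payoff=0.0000 vs cont=1.0466 → 1.0466 [wait]  ⇒ S*(2)=-
t_1: node(1,0) S=64.1105 payoff=3.1095 vs cont=8.3008 → 8.3008 [wait]  node(1,1) S=81.1977 payoff=0.0000 vs cont=2.8311 → 2.8311 [wait]  ⇒ S*(1)=-
t_0: node(0,0) S=72.1500 payoff=0.0000 vs cont=5.5658 → 5.5658 [wait]  ⇒ S*(0)=-

price = 5.5658
boundary = - - - - 44.9787 50.6191 56.9668
tree:
5.5658
8.3008 2.8311
12.0039 4.6069 1.0466
16.7192 7.3168 1.8869 0.1988
22.2413 11.2602 3.3658 0.3954 0.0000
27.2532 16.6009 5.9246 0.7863 0.0000 0.0000
31.7066 22.2413 10.2532 1.5637 0.0000 0.0000 0.0000
35.6638 27.2532 16.6009 3.1095 0.0000 0.0000 0.0000 0.0000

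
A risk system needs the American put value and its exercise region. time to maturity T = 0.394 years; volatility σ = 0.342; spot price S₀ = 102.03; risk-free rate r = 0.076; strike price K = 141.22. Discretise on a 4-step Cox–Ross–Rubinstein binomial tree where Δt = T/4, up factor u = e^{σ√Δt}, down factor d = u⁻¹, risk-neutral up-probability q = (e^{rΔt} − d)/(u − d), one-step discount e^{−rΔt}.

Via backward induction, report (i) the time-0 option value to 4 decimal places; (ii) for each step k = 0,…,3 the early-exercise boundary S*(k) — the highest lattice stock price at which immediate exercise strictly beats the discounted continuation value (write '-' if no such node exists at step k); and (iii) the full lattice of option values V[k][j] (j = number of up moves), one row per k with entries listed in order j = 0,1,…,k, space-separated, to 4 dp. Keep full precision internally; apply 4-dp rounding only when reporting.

Δt=0.09850, u=1.11331, d=0.89822, q=0.50813, disc=e^(-rΔt)=0.99254
k=4 terminal: V=max(K-S,0) → 74.8049 58.9015 39.1900 14.7585 0.0000
k=3: j=0 S=73.9404 intr=67.2796 cont=66.2263 V=67.2796[EX]; j=1 S=91.6458 intr=49.5742 cont=48.5210 V=49.5742[EX]; j=2 S=113.5908 intr=27.6292 cont=26.5760 V=27.6292[EX]; j=3 S=140.7906 intr=0.4294 cont=7.2051 V=7.2051[hold]  S*(3)=113.5908
k=2: j=0 S=82.3185 intr=58.9015 cont=57.8483 V=58.9015[EX]; j=1 S=102.0300 intr=39.1900 cont=38.1368 V=39.1900[EX]; j=2 S=126.4615 intr=14.7585 cont=17.1225 V=17.1225[hold]  S*(2)=102.0300
k=1: j=0 S=91.6458 intr=49.5742 cont=48.5210 V=49.5742[EX]; j=1 S=113.5908 intr=27.6292 cont=27.7682 V=27.7682[hold]  S*(1)=91.6458
k=0: j=0 S=102.0300 intr=39.1900 cont=38.2069 V=39.1900[EX]  S*(0)=102.0300

price = 39.1900
boundary = 102.0300 91.6458 102.0300 113.5908
tree:
39.1900
49.5742 27.7682
58.9015 39.1900 17.1225
67.2796 49.5742 27.6292 7.2051
74.8049 58.9015 39.1900 14.7585 0.0000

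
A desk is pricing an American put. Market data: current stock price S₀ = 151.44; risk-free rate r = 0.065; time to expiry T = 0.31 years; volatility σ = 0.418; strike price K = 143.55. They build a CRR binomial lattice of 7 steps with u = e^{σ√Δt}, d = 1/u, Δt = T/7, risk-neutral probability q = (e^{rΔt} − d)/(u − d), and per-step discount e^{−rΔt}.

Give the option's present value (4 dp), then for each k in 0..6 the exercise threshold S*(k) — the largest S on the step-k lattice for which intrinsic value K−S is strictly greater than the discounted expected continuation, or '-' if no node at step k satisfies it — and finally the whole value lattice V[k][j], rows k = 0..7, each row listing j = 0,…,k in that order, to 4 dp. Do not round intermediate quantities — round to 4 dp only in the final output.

price = 9.2116
boundary = - - - - 106.5198 116.3143 127.0093
tree:
9.2116
13.7438 4.6301
19.8948 7.5333 1.6880
27.7583 11.9688 3.0411 0.3141
37.0302 18.4378 5.4227 0.6231 0.0000
45.9999 27.2357 9.5476 1.2359 0.0000 0.0000
54.2143 37.0302 16.5407 2.4514 0.0000 0.0000 0.0000
61.7369 45.9999 27.2357 4.8623 0.0000 0.0000 0.0000 0.0000

Δt=0.04429  u=1.09195  d=0.91579  q=0.49439  discount=0.99713
step 7 (expiry): payoffs max(K−S,0) = 61.7369 45.9999 27.2357 4.8623 0.0000 0.0000 0.0000 0.0000
step 6: (k=6,j=0): S=89.3357, (K−S)⁺=54.2143, hold=53.8016 ⇒ V=54.2143 exercise | (k=6,j=1): S=106.5198, (K−S)⁺=37.0302, hold=36.6176 ⇒ V=37.0302 exercise | (k=6,j=2): S=127.0093, (K−S)⁺=16.5407, hold=16.1281 ⇒ V=16.5407 exercise | (k=6,j=3): S=151.4400, (K−S)⁺=0.0000, hold=2.4514 ⇒ V=2.4514 continue | (k=6,j=4): S=180.5700, (K−S)⁺=0.0000, hold=0.0000 ⇒ V=0.0000 continue | (k=6,j=5): S=215.3034, (K−S)⁺=0.0000, hold=0.0000 ⇒ V=0.0000 continue | (k=6,j=6): S=256.7178, (K−S)⁺=0.0000, hold=0.0000 ⇒ V=0.0000 continue  boundary S*=127.0093
step 5: (k=5,j=0): S=97.5501, (K−S)⁺=45.9999, hold=45.5873 ⇒ V=45.9999 exercise | (k=5,j=1): S=116.3143, (K−S)⁺=27.2357, hold=26.8231 ⇒ V=27.2357 exercise | (k=5,j=2): S=138.6877, (K−S)⁺=4.8623, hold=9.5476 ⇒ V=9.5476 continue | (k=5,j=3): S=165.3648, (K−S)⁺=0.0000, hold=1.2359 ⇒ V=1.2359 continue | (k=5,j=4): S=197.1734, (K−S)⁺=0.0000, hold=0.0000 ⇒ V=0.0000 continue | (k=5,j=5): S=235.1004, (K−S)⁺=0.0000, hold=0.0000 ⇒ V=0.0000 continue  boundary S*=116.3143
step 4: (k=4,j=0): S=106.5198, (K−S)⁺=37.0302, hold=36.6176 ⇒ V=37.0302 exercise | (k=4,j=1): S=127.0093, (K−S)⁺=16.5407, hold=18.4378 ⇒ V=18.4378 continue | (k=4,j=2): S=151.4400, (K−S)⁺=0.0000, hold=5.4227 ⇒ V=5.4227 continue | (k=4,j=3): S=180.5700, (K−S)⁺=0.0000, hold=0.6231 ⇒ V=0.6231 continue | (k=4,j=4): S=215.3034, (K−S)⁺=0.0000, hold=0.0000 ⇒ V=0.0000 continue  boundary S*=106.5198
step 3: (k=3,j=0): S=116.3143, (K−S)⁺=27.2357, hold=27.7583 ⇒ V=27.7583 continue | (k=3,j=1): S=138.6877, (K−S)⁺=4.8623, hold=11.9688 ⇒ V=11.9688 continue | (k=3,j=2): S=165.3648, (K−S)⁺=0.0000, hold=3.0411 ⇒ V=3.0411 continue | (k=3,j=3): S=197.1734, (K−S)⁺=0.0000, hold=0.3141 ⇒ V=0.3141 continue  boundary S*=-
step 2: (k=2,j=0): S=127.0093, (K−S)⁺=16.5407, hold=19.8948 ⇒ V=19.8948 continue | (k=2,j=1): S=151.4400, (K−S)⁺=0.0000, hold=7.5333 ⇒ V=7.5333 continue | (k=2,j=2): S=180.5700, (K−S)⁺=0.0000, hold=1.6880 ⇒ V=1.6880 continue  boundary S*=-
step 1: (k=1,j=0): S=138.6877, (K−S)⁺=4.8623, hold=13.7438 ⇒ V=13.7438 continue | (k=1,j=1): S=165.3648, (K−S)⁺=0.0000, hold=4.6301 ⇒ V=4.6301 continue  boundary S*=-
step 0: (k=0,j=0): S=151.4400, (K−S)⁺=0.0000, hold=9.2116 ⇒ V=9.2116 continue  boundary S*=-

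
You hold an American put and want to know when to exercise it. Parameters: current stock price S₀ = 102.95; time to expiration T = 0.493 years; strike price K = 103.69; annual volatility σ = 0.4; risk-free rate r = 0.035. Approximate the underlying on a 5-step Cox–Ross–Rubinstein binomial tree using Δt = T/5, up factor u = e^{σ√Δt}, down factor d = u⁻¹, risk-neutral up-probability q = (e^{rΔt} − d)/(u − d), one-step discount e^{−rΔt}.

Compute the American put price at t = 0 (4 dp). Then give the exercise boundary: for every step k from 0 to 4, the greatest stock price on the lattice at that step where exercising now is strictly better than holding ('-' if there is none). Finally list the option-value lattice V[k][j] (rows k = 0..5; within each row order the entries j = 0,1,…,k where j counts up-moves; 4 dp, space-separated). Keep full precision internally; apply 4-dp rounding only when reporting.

price = 11.6654
boundary = - - - 70.6286 80.0810
tree:
11.6654
17.2158 5.7928
24.4458 9.5805 1.7696
33.0614 15.3755 3.4305 0.0000
41.3980 23.6090 6.6502 0.0000 0.0000
48.7506 33.0614 12.8917 0.0000 0.0000 0.0000

params: Δt=0.09860 u=1.13383 d=0.88197 q=0.48237 e^(-rΔt)=0.99655
t_5 payoffs: 48.7506 33.0614 12.8917 0.0000 0.0000 0.0000
t_4: node(4,0) S=62.2920 payoff=41.3980 vs cont=41.0408 → 41.3980 [stop]  node(4,1) S=80.0810 payoff=23.6090 vs cont=23.2518 → 23.6090 [stop]  node(4,2) S=102.9500 payoff=0.7400 vs cont=6.6502 → 6.6502 [wait]  node(4,3) S=132.3498 payoff=0.0000 vs cont=0.0000 → 0.0000 [wait]  node(4,4) S=170.1454 payoff=0.0000 vs cont=0.0000 → 0.0000 [wait]  ⇒ S*(4)=80.0810
t_3: node(3,0) S=70.6286 payoff=33.0614 vs cont=32.7041 → 33.0614 [stop]  node(3,1) S=90.7983 payoff=12.8917 vs cont=15.3755 → 15.3755 [wait]  node(3,2) S=116.7279 payoff=0.0000 vs cont=3.4305 → 3.4305 [wait]  node(3,3) S=150.0624 payoff=0.0000 vs cont=0.0000 → 0.0000 [wait]  ⇒ S*(3)=70.6286
t_2: node(2,0) S=80.0810 payoff=23.6090 vs cont=24.4458 → 24.4458 [wait]  node(2,1) S=102.9500 payoff=0.7400 vs cont=9.5805 → 9.5805 [wait]  node(2,2) S=132.3498 payoff=0.0000 vs cont=1.7696 → 1.7696 [wait]  ⇒ S*(2)=-
t_1: node(1,0) S=90.7983 payoff=12.8917 vs cont=17.2158 → 17.2158 [wait]  node(1,1) S=116.7279 payoff=0.0000 vs cont=5.7928 → 5.7928 [wait]  ⇒ S*(1)=-
t_0: node(0,0) S=102.9500 payoff=0.7400 vs cont=11.6654 → 11.6654 [wait]  ⇒ S*(0)=-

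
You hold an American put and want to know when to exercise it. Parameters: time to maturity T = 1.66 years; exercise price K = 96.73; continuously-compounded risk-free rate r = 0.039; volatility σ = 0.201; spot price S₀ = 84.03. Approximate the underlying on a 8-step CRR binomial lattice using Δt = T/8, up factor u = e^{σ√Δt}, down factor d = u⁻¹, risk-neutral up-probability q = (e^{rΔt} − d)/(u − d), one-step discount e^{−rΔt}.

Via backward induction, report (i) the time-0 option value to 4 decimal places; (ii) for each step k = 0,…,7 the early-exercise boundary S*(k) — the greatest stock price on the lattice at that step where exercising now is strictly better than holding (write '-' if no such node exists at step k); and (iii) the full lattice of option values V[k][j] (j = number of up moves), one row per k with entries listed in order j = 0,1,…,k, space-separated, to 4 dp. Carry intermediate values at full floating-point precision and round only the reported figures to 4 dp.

params: Δt=0.20750 u=1.09588 d=0.91251 q=0.52144 e^(-rΔt)=0.99194
t_8 payoffs: 56.3354 48.2178 38.4689 26.7609 12.7000 0.0000 0.0000 0.0000 0.0000
t_7: node(7,0) S=44.2677 payoff=52.4623 vs cont=51.6827 → 52.4623 [stop]  node(7,1) S=53.1636 payoff=43.5664 vs cont=42.7867 → 43.5664 [stop]  node(7,2) S=63.8473 payoff=32.8827 vs cont=32.1031 → 32.8827 [stop]  node(7,3) S=76.6779 payoff=20.0521 vs cont=19.2724 → 20.0521 [stop]  node(7,4) S=92.0870 payoff=4.6430 vs cont=6.0288 → 6.0288 [wait]  node(7,5) S=110.5926 payoff=0.0000 vs cont=0.0000 → 0.0000 [wait]  node(7,6) S=132.8171 payoff=0.0000 vs cont=0.0000 → 0.0000 [wait]  node(7,7) S=159.5078 payoff=0.0000 vs cont=0.0000 → 0.0000 [wait]  ⇒ S*(7)=76.6779
t_6: node(6,0) S=48.5122 payoff=48.2178 vs cont=47.4382 → 48.2178 [stop]  node(6,1) S=58.2611 payoff=38.4689 vs cont=37.6893 → 38.4689 [stop]  node(6,2) S=69.9691 payoff=26.7609 vs cont=25.9812 → 26.7609 [stop]  node(6,3) S=84.0300 payoff=12.7000 vs cont=12.6371 → 12.7000 [stop]  node(6,4) S=100.9165 payoff=0.0000 vs cont=2.8619 → 2.8619 [wait]  node(6,5) S=121.1965 payoff=0.0000 vs cont=0.0000 → 0.0000 [wait]  node(6,6) S=145.5519 payoff=0.0000 vs cont=0.0000 → 0.0000 [wait]  ⇒ S*(6)=84.0300
t_5: node(5,0) S=53.1636 payoff=43.5664 vs cont=42.7867 → 43.5664 [stop]  node(5,1) S=63.8473 payoff=32.8827 vs cont=32.1031 → 32.8827 [stop]  node(5,2) S=76.6779 payoff=20.0521 vs cont=19.2724 → 20.0521 [stop]  node(5,3) S=92.0870 payoff=4.6430 vs cont=7.5091 → 7.5091 [wait]  node(5,4) S=110.5926 payoff=0.0000 vs cont=1.3586 → 1.3586 [wait]  node(5,5) S=132.8171 payoff=0.0000 vs cont=0.0000 → 0.0000 [wait]  ⇒ S*(5)=76.6779
t_4: node(4,0) S=58.2611 payoff=38.4689 vs cont=37.6893 → 38.4689 [stop]  node(4,1) S=69.9691 payoff=26.7609 vs cont=25.9812 → 26.7609 [stop]  node(4,2) S=84.0300 payoff=12.7000 vs cont=13.4028 → 13.4028 [wait]  node(4,3) S=100.9165 payoff=0.0000 vs cont=4.2673 → 4.2673 [wait]  node(4,4) S=121.1965 payoff=0.0000 vs cont=0.6449 → 0.6449 [wait]  ⇒ S*(4)=69.9691
t_3: node(3,0) S=63.8473 payoff=32.8827 vs cont=32.1031 → 32.8827 [stop]  node(3,1) S=76.6779 payoff=20.0521 vs cont=19.6359 → 20.0521 [stop]  node(3,2) S=92.0870 payoff=4.6430 vs cont=8.5696 → 8.5696 [wait]  node(3,3) S=110.5926 payoff=0.0000 vs cont=2.3593 → 2.3593 [wait]  ⇒ S*(3)=76.6779
t_2: node(2,0) S=69.9691 payoff=26.7609 vs cont=25.9812 → 26.7609 [stop]  node(2,1) S=84.0300 payoff=12.7000 vs cont=13.9513 → 13.9513 [wait]  node(2,2) S=100.9165 payoff=0.0000 vs cont=5.2883 → 5.2883 [wait]  ⇒ S*(2)=69.9691
t_1: node(1,0) S=76.6779 payoff=20.0521 vs cont=19.9197 → 20.0521 [stop]  node(1,1) S=92.0870 payoff=4.6430 vs cont=9.3581 → 9.3581 [wait]  ⇒ S*(1)=76.6779
t_0: node(0,0) S=84.0300 payoff=12.7000 vs cont=14.3592 → 14.3592 [wait]  ⇒ S*(0)=-

price = 14.3592
boundary = - 76.6779 69.9691 76.6779 69.9691 76.6779 84.0300 76.6779
tree:
14.3592
20.0521 9.3581
26.7609 13.9513 5.2883
32.8827 20.0521 8.5696 2.3593
38.4689 26.7609 13.4028 4.2673 0.6449
43.5664 32.8827 20.0521 7.5091 1.3586 0.0000
48.2178 38.4689 26.7609 12.7000 2.8619 0.0000 0.0000
52.4623 43.5664 32.8827 20.0521 6.0288 0.0000 0.0000 0.0000
56.3354 48.2178 38.4689 26.7609 12.7000 0.0000 0.0000 0.0000 0.0000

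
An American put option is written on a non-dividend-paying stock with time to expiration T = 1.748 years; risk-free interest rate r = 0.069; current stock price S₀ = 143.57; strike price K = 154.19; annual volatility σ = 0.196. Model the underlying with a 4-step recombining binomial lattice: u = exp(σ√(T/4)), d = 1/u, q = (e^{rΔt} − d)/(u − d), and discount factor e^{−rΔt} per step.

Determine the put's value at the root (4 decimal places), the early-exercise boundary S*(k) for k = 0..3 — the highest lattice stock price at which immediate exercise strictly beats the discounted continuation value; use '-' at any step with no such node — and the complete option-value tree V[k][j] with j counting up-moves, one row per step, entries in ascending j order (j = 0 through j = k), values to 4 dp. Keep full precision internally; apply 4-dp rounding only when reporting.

price = 14.9781
boundary = - 126.1227 110.7956 126.1227
tree:
14.9781
28.0673 6.4931
43.3944 13.7162 1.7182
56.8588 28.0673 4.2717 0.0000
68.6870 43.3944 10.6200 0.0000 0.0000

Δt=0.43700  u=1.13834  d=0.87848  q=0.58546  discount=0.97030
step 4 (expiry): payoffs max(K−S,0) = 68.6870 43.3944 10.6200 0.0000 0.0000
step 3: (k=3,j=0): S=97.3312, (K−S)⁺=56.8588, hold=52.2789 ⇒ V=56.8588 exercise | (k=3,j=1): S=126.1227, (K−S)⁺=28.0673, hold=23.4874 ⇒ V=28.0673 exercise | (k=3,j=2): S=163.4309, (K−S)⁺=0.0000, hold=4.2717 ⇒ V=4.2717 continue | (k=3,j=3): S=211.7753, (K−S)⁺=0.0000, hold=0.0000 ⇒ V=0.0000 continue  boundary S*=126.1227
step 2: (k=2,j=0): S=110.7956, (K−S)⁺=43.3944, hold=38.8145 ⇒ V=43.3944 exercise | (k=2,j=1): S=143.5700, (K−S)⁺=10.6200, hold=13.7162 ⇒ V=13.7162 continue | (k=2,j=2): S=186.0393, (K−S)⁺=0.0000, hold=1.7182 ⇒ V=1.7182 continue  boundary S*=110.7956
step 1: (k=1,j=0): S=126.1227, (K−S)⁺=28.0673, hold=25.2463 ⇒ V=28.0673 exercise | (k=1,j=1): S=163.4309, (K−S)⁺=0.0000, hold=6.4931 ⇒ V=6.4931 continue  boundary S*=126.1227
step 0: (k=0,j=0): S=143.5700, (K−S)⁺=10.6200, hold=14.9781 ⇒ V=14.9781 continue  boundary S*=-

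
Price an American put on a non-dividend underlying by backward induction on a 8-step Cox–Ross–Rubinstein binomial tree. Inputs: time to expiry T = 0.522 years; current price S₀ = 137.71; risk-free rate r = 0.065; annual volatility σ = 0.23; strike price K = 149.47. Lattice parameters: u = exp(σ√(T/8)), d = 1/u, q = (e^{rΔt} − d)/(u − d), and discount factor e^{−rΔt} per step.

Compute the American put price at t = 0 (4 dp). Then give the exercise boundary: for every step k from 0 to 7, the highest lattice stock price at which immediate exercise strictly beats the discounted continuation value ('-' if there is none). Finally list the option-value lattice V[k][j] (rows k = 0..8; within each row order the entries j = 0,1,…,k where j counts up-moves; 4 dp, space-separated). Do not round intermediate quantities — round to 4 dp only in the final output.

params: Δt=0.06525 u=1.06051 d=0.94294 q=0.52147 e^(-rΔt)=0.99577
t_8 payoffs: 63.4019 52.6705 40.6011 27.0268 11.7600 0.0000 0.0000 0.0000 0.0000
t_7: node(7,0) S=91.2762 payoff=58.1938 vs cont=57.5612 → 58.1938 [stop]  node(7,1) S=102.6570 payoff=46.8130 vs cont=46.1804 → 46.8130 [stop]  node(7,2) S=115.4567 payoff=34.0133 vs cont=33.3807 → 34.0133 [stop]  node(7,3) S=129.8524 payoff=19.6176 vs cont=18.9850 → 19.6176 [stop]  node(7,4) S=146.0430 payoff=3.4270 vs cont=5.6037 → 5.6037 [wait]  node(7,5) S=164.2524 payoff=0.0000 vs cont=0.0000 → 0.0000 [wait]  node(7,6) S=184.7322 payoff=0.0000 vs cont=0.0000 → 0.0000 [wait]  node(7,7) S=207.7654 payoff=0.0000 vs cont=0.0000 → 0.0000 [wait]  ⇒ S*(7)=129.8524
t_6: node(6,0) S=96.7995 payoff=52.6705 vs cont=52.0379 → 52.6705 [stop]  node(6,1) S=108.8689 payoff=40.6011 vs cont=39.9685 → 40.6011 [stop]  node(6,2) S=122.4432 payoff=27.0268 vs cont=26.3942 → 27.0268 [stop]  node(6,3) S=137.7100 payoff=11.7600 vs cont=12.2577 → 12.2577 [wait]  node(6,4) S=154.8803 payoff=0.0000 vs cont=2.6702 → 2.6702 [wait]  node(6,5) S=174.1916 payoff=0.0000 vs cont=0.0000 → 0.0000 [wait]  node(6,6) S=195.9106 payoff=0.0000 vs cont=0.0000 → 0.0000 [wait]  ⇒ S*(6)=122.4432
t_5: node(5,0) S=102.6570 payoff=46.8130 vs cont=46.1804 → 46.8130 [stop]  node(5,1) S=115.4567 payoff=34.0133 vs cont=33.3807 → 34.0133 [stop]  node(5,2) S=129.8524 payoff=19.6176 vs cont=19.2434 → 19.6176 [stop]  node(5,3) S=146.0430 payoff=3.4270 vs cont=7.2274 → 7.2274 [wait]  node(5,4) S=164.2524 payoff=0.0000 vs cont=1.2724 → 1.2724 [wait]  node(5,5) S=184.7322 payoff=0.0000 vs cont=0.0000 → 0.0000 [wait]  ⇒ S*(5)=129.8524
t_4: node(4,0) S=108.8689 payoff=40.6011 vs cont=39.9685 → 40.6011 [stop]  node(4,1) S=122.4432 payoff=27.0268 vs cont=26.3942 → 27.0268 [stop]  node(4,2) S=137.7100 payoff=11.7600 vs cont=13.1008 → 13.1008 [wait]  node(4,3) S=154.8803 payoff=0.0000 vs cont=4.1046 → 4.1046 [wait]  node(4,4) S=174.1916 payoff=0.0000 vs cont=0.6063 → 0.6063 [wait]  ⇒ S*(4)=122.4432
t_3: node(3,0) S=115.4567 payoff=34.0133 vs cont=33.3807 → 34.0133 [stop]  node(3,1) S=129.8524 payoff=19.6176 vs cont=19.6812 → 19.6812 [wait]  node(3,2) S=146.0430 payoff=3.4270 vs cont=8.3740 → 8.3740 [wait]  node(3,3) S=164.2524 payoff=0.0000 vs cont=2.2707 → 2.2707 [wait]  ⇒ S*(3)=115.4567
t_2: node(2,0) S=122.4432 payoff=27.0268 vs cont=26.4273 → 27.0268 [stop]  node(2,1) S=137.7100 payoff=11.7600 vs cont=13.7265 → 13.7265 [wait]  node(2,2) S=154.8803 payoff=0.0000 vs cont=5.1694 → 5.1694 [wait]  ⇒ S*(2)=122.4432
t_1: node(1,0) S=129.8524 payoff=19.6176 vs cont=20.0061 → 20.0061 [wait]  node(1,1) S=146.0430 payoff=3.4270 vs cont=9.2251 → 9.2251 [wait]  ⇒ S*(1)=-
t_0: node(0,0) S=137.7100 payoff=11.7600 vs cont=14.3233 → 14.3233 [wait]  ⇒ S*(0)=-

price = 14.3233
boundary = - - 122.4432 115.4567 122.4432 129.8524 122.4432 129.8524
tree:
14.3233
20.0061 9.2251
27.0268 13.7265 5.1694
34.0133 19.6812 8.3740 2.2707
40.6011 27.0268 13.1008 4.1046 0.6063
46.8130 34.0133 19.6176 7.2274 1.2724 0.0000
52.6705 40.6011 27.0268 12.2577 2.6702 0.0000 0.0000
58.1938 46.8130 34.0133 19.6176 5.6037 0.0000 0.0000 0.0000
63.4019 52.6705 40.6011 27.0268 11.7600 0.0000 0.0000 0.0000 0.0000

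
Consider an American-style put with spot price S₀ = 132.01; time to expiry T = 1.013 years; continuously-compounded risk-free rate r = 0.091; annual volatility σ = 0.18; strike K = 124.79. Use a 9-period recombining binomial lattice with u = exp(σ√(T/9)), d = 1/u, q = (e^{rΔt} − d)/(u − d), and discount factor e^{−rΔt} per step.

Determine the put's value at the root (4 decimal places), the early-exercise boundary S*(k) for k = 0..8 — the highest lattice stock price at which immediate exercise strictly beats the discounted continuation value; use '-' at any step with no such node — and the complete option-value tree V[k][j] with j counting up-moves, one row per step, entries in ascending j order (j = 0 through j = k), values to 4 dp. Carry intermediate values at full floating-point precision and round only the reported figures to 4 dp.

Δt=0.11256  u=1.06225  d=0.94140  q=0.57010  discount=0.98981
step 9 (expiry): payoffs max(K−S,0) = 48.1301 38.2890 27.1845 14.6545 0.5160 0.0000 0.0000 0.0000 0.0000 0.0000
step 8: (k=8,j=0): S=81.4320, (K−S)⁺=43.3580, hold=42.0864 ⇒ V=43.3580 exercise | (k=8,j=1): S=91.8857, (K−S)⁺=32.9043, hold=31.6327 ⇒ V=32.9043 exercise | (k=8,j=2): S=103.6814, (K−S)⁺=21.1086, hold=19.8370 ⇒ V=21.1086 exercise | (k=8,j=3): S=116.9914, (K−S)⁺=7.7986, hold=6.5270 ⇒ V=7.7986 exercise | (k=8,j=4): S=132.0100, (K−S)⁺=0.0000, hold=0.2196 ⇒ V=0.2196 continue | (k=8,j=5): S=148.9566, (K−S)⁺=0.0000, hold=0.0000 ⇒ V=0.0000 continue | (k=8,j=6): S=168.0788, (K−S)⁺=0.0000, hold=0.0000 ⇒ V=0.0000 continue | (k=8,j=7): S=189.6557, (K−S)⁺=0.0000, hold=0.0000 ⇒ V=0.0000 continue | (k=8,j=8): S=214.0025, (K−S)⁺=0.0000, hold=0.0000 ⇒ V=0.0000 continue  boundary S*=116.9914
step 7: (k=7,j=0): S=86.5010, (K−S)⁺=38.2890, hold=37.0173 ⇒ V=38.2890 exercise | (k=7,j=1): S=97.6055, (K−S)⁺=27.1845, hold=25.9128 ⇒ V=27.1845 exercise | (k=7,j=2): S=110.1355, (K−S)⁺=14.6545, hold=13.3829 ⇒ V=14.6545 exercise | (k=7,j=3): S=124.2740, (K−S)⁺=0.5160, hold=3.4424 ⇒ V=3.4424 continue | (k=7,j=4): S=140.2275, (K−S)⁺=0.0000, hold=0.0934 ⇒ V=0.0934 continue | (k=7,j=5): S=158.2291, (K−S)⁺=0.0000, hold=0.0000 ⇒ V=0.0000 continue | (k=7,j=6): S=178.5416, (K−S)⁺=0.0000, hold=0.0000 ⇒ V=0.0000 continue | (k=7,j=7): S=201.4616, (K−S)⁺=0.0000, hold=0.0000 ⇒ V=0.0000 continue  boundary S*=110.1355
step 6: (k=6,j=0): S=91.8857, (K−S)⁺=32.9043, hold=31.6327 ⇒ V=32.9043 exercise | (k=6,j=1): S=103.6814, (K−S)⁺=21.1086, hold=19.8370 ⇒ V=21.1086 exercise | (k=6,j=2): S=116.9914, (K−S)⁺=7.7986, hold=8.1783 ⇒ V=8.1783 continue | (k=6,j=3): S=132.0100, (K−S)⁺=0.0000, hold=1.5175 ⇒ V=1.5175 continue | (k=6,j=4): S=148.9566, (K−S)⁺=0.0000, hold=0.0398 ⇒ V=0.0398 continue | (k=6,j=5): S=168.0788, (K−S)⁺=0.0000, hold=0.0000 ⇒ V=0.0000 continue | (k=6,j=6): S=189.6557, (K−S)⁺=0.0000, hold=0.0000 ⇒ V=0.0000 continue  boundary S*=103.6814
step 5: (k=5,j=0): S=97.6055, (K−S)⁺=27.1845, hold=25.9128 ⇒ V=27.1845 exercise | (k=5,j=1): S=110.1355, (K−S)⁺=14.6545, hold=13.5971 ⇒ V=14.6545 exercise | (k=5,j=2): S=124.2740, (K−S)⁺=0.5160, hold=4.3364 ⇒ V=4.3364 continue | (k=5,j=3): S=140.2275, (K−S)⁺=0.0000, hold=0.6682 ⇒ V=0.6682 continue | (k=5,j=4): S=158.2291, (K−S)⁺=0.0000, hold=0.0169 ⇒ V=0.0169 continue | (k=5,j=5): S=178.5416, (K−S)⁺=0.0000, hold=0.0000 ⇒ V=0.0000 continue  boundary S*=110.1355
step 4: (k=4,j=0): S=103.6814, (K−S)⁺=21.1086, hold=19.8370 ⇒ V=21.1086 exercise | (k=4,j=1): S=116.9914, (K−S)⁺=7.7986, hold=8.6828 ⇒ V=8.6828 continue | (k=4,j=2): S=132.0100, (K−S)⁺=0.0000, hold=2.2223 ⇒ V=2.2223 continue | (k=4,j=3): S=148.9566, (K−S)⁺=0.0000, hold=0.2939 ⇒ V=0.2939 continue | (k=4,j=4): S=168.0788, (K−S)⁺=0.0000, hold=0.0072 ⇒ V=0.0072 continue  boundary S*=103.6814
step 3: (k=3,j=0): S=110.1355, (K−S)⁺=14.6545, hold=13.8818 ⇒ V=14.6545 exercise | (k=3,j=1): S=124.2740, (K−S)⁺=0.5160, hold=4.9487 ⇒ V=4.9487 continue | (k=3,j=2): S=140.2275, (K−S)⁺=0.0000, hold=1.1115 ⇒ V=1.1115 continue | (k=3,j=3): S=158.2291, (K−S)⁺=0.0000, hold=0.1291 ⇒ V=0.1291 continue  boundary S*=110.1355
step 2: (k=2,j=0): S=116.9914, (K−S)⁺=7.7986, hold=9.0283 ⇒ V=9.0283 continue | (k=2,j=1): S=132.0100, (K−S)⁺=0.0000, hold=2.7330 ⇒ V=2.7330 continue | (k=2,j=2): S=148.9566, (K−S)⁺=0.0000, hold=0.5458 ⇒ V=0.5458 continue  boundary S*=-
step 1: (k=1,j=0): S=124.2740, (K−S)⁺=0.5160, hold=5.3839 ⇒ V=5.3839 continue | (k=1,j=1): S=140.2275, (K−S)⁺=0.0000, hold=1.4709 ⇒ V=1.4709 continue  boundary S*=-
step 0: (k=0,j=0): S=132.0100, (K−S)⁺=0.0000, hold=3.1210 ⇒ V=3.1210 continue  boundary S*=-

price = 3.1210
boundary = - - - 110.1355 103.6814 110.1355 103.6814 110.1355 116.9914
tree:
3.1210
5.3839 1.4709
9.0283 2.7330 0.5458
14.6545 4.9487 1.1115 0.1291
21.1086 8.6828 2.2223 0.2939 0.0072
27.1845 14.6545 4.3364 0.6682 0.0169 0.0000
32.9043 21.1086 8.1783 1.5175 0.0398 0.0000 0.0000
38.2890 27.1845 14.6545 3.4424 0.0934 0.0000 0.0000 0.0000
43.3580 32.9043 21.1086 7.7986 0.2196 0.0000 0.0000 0.0000 0.0000
48.1301 38.2890 27.1845 14.6545 0.5160 0.0000 0.0000 0.0000 0.0000 0.0000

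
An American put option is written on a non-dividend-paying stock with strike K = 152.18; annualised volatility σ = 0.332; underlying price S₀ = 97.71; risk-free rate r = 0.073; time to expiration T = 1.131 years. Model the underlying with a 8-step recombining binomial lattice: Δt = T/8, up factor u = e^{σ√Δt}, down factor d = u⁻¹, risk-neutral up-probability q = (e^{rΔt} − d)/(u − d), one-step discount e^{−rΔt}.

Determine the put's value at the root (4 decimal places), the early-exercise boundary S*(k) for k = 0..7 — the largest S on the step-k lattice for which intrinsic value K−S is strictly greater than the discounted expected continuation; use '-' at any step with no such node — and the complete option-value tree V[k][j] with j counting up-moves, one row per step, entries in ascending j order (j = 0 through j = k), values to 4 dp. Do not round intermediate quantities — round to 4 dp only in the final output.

price = 54.4700
boundary = 97.7100 110.7013 97.7100 110.7013 97.7100 110.7013 125.4199 110.7013
tree:
54.4700
65.9367 41.4787
76.0577 54.4700 29.4105
84.9910 65.9367 41.4787 18.4263
92.8759 76.0577 54.4700 28.2587 9.3646
99.8355 84.9910 65.9367 41.4787 16.1456 3.0472
105.9784 92.8759 76.0577 54.4700 26.7601 6.2868 0.0000
111.4004 99.8355 84.9910 65.9367 41.4787 12.9705 0.0000 0.0000
116.1860 105.9784 92.8759 76.0577 54.4700 26.7601 0.0000 0.0000 0.0000

Δt=0.14138  u=1.13296  d=0.88265  q=0.51028  discount=0.98973
step 8 (expiry): payoffs max(K−S,0) = 116.1860 105.9784 92.8759 76.0577 54.4700 26.7601 0.0000 0.0000 0.0000
step 7: (k=7,j=0): S=40.7796, (K−S)⁺=111.4004, hold=109.8379 ⇒ V=111.4004 exercise | (k=7,j=1): S=52.3445, (K−S)⁺=99.8355, hold=98.2731 ⇒ V=99.8355 exercise | (k=7,j=2): S=67.1890, (K−S)⁺=84.9910, hold=83.4285 ⇒ V=84.9910 exercise | (k=7,j=3): S=86.2433, (K−S)⁺=65.9367, hold=64.3742 ⇒ V=65.9367 exercise | (k=7,j=4): S=110.7013, (K−S)⁺=41.4787, hold=39.9162 ⇒ V=41.4787 exercise | (k=7,j=5): S=142.0954, (K−S)⁺=10.0846, hold=12.9705 ⇒ V=12.9705 continue | (k=7,j=6): S=182.3926, (K−S)⁺=0.0000, hold=0.0000 ⇒ V=0.0000 continue | (k=7,j=7): S=234.1179, (K−S)⁺=0.0000, hold=0.0000 ⇒ V=0.0000 continue  boundary S*=110.7013
step 6: (k=6,j=0): S=46.2016, (K−S)⁺=105.9784, hold=104.4159 ⇒ V=105.9784 exercise | (k=6,j=1): S=59.3041, (K−S)⁺=92.8759, hold=91.3135 ⇒ V=92.8759 exercise | (k=6,j=2): S=76.1223, (K−S)⁺=76.0577, hold=74.4953 ⇒ V=76.0577 exercise | (k=6,j=3): S=97.7100, (K−S)⁺=54.4700, hold=52.9075 ⇒ V=54.4700 exercise | (k=6,j=4): S=125.4199, (K−S)⁺=26.7601, hold=26.6551 ⇒ V=26.7601 exercise | (k=6,j=5): S=160.9881, (K−S)⁺=0.0000, hold=6.2868 ⇒ V=6.2868 continue | (k=6,j=6): S=206.6431, (K−S)⁺=0.0000, hold=0.0000 ⇒ V=0.0000 continue  boundary S*=125.4199
step 5: (k=5,j=0): S=52.3445, (K−S)⁺=99.8355, hold=98.2731 ⇒ V=99.8355 exercise | (k=5,j=1): S=67.1890, (K−S)⁺=84.9910, hold=83.4285 ⇒ V=84.9910 exercise | (k=5,j=2): S=86.2433, (K−S)⁺=65.9367, hold=64.3742 ⇒ V=65.9367 exercise | (k=5,j=3): S=110.7013, (K−S)⁺=41.4787, hold=39.9162 ⇒ V=41.4787 exercise | (k=5,j=4): S=142.0954, (K−S)⁺=10.0846, hold=16.1456 ⇒ V=16.1456 continue | (k=5,j=5): S=182.3926, (K−S)⁺=0.0000, hold=3.0472 ⇒ V=3.0472 continue  boundary S*=110.7013
step 4: (k=4,j=0): S=59.3041, (K−S)⁺=92.8759, hold=91.3135 ⇒ V=92.8759 exercise | (k=4,j=1): S=76.1223, (K−S)⁺=76.0577, hold=74.4953 ⇒ V=76.0577 exercise | (k=4,j=2): S=97.7100, (K−S)⁺=54.4700, hold=52.9075 ⇒ V=54.4700 exercise | (k=4,j=3): S=125.4199, (K−S)⁺=26.7601, hold=28.2587 ⇒ V=28.2587 continue | (k=4,j=4): S=160.9881, (K−S)⁺=0.0000, hold=9.3646 ⇒ V=9.3646 continue  boundary S*=97.7100
step 3: (k=3,j=0): S=67.1890, (K−S)⁺=84.9910, hold=83.4285 ⇒ V=84.9910 exercise | (k=3,j=1): S=86.2433, (K−S)⁺=65.9367, hold=64.3742 ⇒ V=65.9367 exercise | (k=3,j=2): S=110.7013, (K−S)⁺=41.4787, hold=40.6730 ⇒ V=41.4787 exercise | (k=3,j=3): S=142.0954, (K−S)⁺=10.0846, hold=18.4263 ⇒ V=18.4263 continue  boundary S*=110.7013
step 2: (k=2,j=0): S=76.1223, (K−S)⁺=76.0577, hold=74.4953 ⇒ V=76.0577 exercise | (k=2,j=1): S=97.7100, (K−S)⁺=54.4700, hold=52.9075 ⇒ V=54.4700 exercise | (k=2,j=2): S=125.4199, (K−S)⁺=26.7601, hold=29.4105 ⇒ V=29.4105 continue  boundary S*=97.7100
step 1: (k=1,j=0): S=86.2433, (K−S)⁺=65.9367, hold=64.3742 ⇒ V=65.9367 exercise | (k=1,j=1): S=110.7013, (K−S)⁺=41.4787, hold=41.2548 ⇒ V=41.4787 exercise  boundary S*=110.7013
step 0: (k=0,j=0): S=97.7100, (K−S)⁺=54.4700, hold=52.9075 ⇒ V=54.4700 exercise  boundary S*=97.7100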